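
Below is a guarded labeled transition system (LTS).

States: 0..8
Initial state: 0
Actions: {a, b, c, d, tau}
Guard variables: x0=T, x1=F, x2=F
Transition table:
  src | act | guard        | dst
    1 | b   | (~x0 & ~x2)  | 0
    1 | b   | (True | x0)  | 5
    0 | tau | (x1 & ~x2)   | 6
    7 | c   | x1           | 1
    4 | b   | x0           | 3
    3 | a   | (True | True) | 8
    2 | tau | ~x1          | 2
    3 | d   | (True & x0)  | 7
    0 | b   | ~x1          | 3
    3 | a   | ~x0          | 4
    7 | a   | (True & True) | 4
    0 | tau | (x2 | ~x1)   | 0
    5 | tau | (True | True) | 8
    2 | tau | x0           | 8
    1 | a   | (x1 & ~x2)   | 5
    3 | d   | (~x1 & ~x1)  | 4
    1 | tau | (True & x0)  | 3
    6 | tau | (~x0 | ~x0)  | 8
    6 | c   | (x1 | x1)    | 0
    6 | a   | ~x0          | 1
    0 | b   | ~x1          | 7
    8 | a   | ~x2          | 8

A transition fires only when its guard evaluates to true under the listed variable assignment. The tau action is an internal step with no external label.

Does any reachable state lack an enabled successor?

Answer: DEADLOCK-FREE

Analysis:
Reachable = {0,3,4,7,8}
  0: b→3  b→7  tau→0  [3 out]
  3: a→8  d→4  d→7  [3 out]
  4: b→3  [1 out]
  7: a→4  [1 out]
  8: a→8  [1 out]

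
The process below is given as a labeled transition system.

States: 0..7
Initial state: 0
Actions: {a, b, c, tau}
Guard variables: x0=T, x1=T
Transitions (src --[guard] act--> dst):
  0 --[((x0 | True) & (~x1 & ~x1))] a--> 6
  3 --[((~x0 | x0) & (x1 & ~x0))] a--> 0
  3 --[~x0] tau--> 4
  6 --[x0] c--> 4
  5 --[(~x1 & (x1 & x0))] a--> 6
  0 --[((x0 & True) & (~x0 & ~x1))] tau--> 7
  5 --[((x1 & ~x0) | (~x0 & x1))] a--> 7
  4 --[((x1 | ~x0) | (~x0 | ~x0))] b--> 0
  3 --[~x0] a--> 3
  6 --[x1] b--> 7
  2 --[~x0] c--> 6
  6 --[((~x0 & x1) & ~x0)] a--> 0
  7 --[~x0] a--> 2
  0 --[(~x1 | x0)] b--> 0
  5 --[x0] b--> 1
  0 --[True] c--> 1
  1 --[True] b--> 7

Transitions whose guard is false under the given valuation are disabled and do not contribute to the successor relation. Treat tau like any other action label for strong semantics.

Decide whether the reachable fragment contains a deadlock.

Answer: DEADLOCK at state 7

Analysis:
Reachable = {0,1,7}
  0: b→0  c→1  [2 exit(s)]
  1: b→7  [1 exit(s)]
  7: ∅  [no exit]
trace reaching 7: c·b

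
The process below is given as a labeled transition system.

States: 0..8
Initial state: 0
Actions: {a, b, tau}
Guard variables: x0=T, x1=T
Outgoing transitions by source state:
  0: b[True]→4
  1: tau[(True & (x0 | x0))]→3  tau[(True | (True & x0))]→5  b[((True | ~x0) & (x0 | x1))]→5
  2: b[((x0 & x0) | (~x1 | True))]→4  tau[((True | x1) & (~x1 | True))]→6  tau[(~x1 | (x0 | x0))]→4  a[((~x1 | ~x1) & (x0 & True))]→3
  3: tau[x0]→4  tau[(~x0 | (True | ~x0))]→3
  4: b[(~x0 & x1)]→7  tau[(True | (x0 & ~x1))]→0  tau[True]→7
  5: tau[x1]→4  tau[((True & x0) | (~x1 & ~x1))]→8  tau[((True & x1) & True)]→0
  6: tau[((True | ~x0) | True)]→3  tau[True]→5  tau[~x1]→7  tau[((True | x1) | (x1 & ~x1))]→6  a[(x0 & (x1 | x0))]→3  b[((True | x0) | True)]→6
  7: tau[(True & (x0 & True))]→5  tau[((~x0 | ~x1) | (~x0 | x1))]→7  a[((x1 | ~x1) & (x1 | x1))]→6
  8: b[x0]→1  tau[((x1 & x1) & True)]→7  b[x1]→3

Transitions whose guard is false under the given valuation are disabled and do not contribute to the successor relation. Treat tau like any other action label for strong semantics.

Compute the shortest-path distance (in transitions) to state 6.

Layered search for 6:
  L0 = {0}
  L1 = {4}
  L2 = {7}
  L3 = {5,6}
first hit 6 at d=3 via b·tau·a

Answer: 3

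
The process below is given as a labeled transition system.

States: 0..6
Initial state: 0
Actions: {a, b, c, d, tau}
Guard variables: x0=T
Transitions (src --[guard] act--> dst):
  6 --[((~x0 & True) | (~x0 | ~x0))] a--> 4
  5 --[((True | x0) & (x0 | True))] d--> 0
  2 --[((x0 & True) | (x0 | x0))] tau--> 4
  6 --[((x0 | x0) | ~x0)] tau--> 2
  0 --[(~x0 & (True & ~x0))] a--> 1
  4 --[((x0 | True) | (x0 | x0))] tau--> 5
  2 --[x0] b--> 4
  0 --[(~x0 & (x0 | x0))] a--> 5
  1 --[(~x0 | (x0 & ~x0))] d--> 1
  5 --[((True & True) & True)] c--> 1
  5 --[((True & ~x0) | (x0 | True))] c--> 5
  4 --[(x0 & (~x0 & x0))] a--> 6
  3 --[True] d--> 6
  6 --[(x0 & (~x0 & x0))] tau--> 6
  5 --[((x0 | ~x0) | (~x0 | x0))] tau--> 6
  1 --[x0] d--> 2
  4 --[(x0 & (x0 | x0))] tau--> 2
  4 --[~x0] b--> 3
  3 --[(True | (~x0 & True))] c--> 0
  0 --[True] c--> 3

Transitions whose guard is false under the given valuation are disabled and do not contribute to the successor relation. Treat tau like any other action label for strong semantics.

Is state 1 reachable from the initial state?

Answer: REACHABLE

Analysis:
13 transition(s) survive guard evaluation.
depth 0: {0}
depth 1: {3}  now seen {0,3}
depth 2: {6}  now seen {0,3,6}
depth 3: {2}  now seen {0,2,3,6}
depth 4: {4}  now seen {0,2,3,4,6}
depth 5: {5}  now seen {0,2,3,4,5,6}
depth 6: {1}  now seen {0,1,2,3,4,5,6}
Reachable = {0,1,2,3,4,5,6}
witness 1: c·d·tau·tau·tau·c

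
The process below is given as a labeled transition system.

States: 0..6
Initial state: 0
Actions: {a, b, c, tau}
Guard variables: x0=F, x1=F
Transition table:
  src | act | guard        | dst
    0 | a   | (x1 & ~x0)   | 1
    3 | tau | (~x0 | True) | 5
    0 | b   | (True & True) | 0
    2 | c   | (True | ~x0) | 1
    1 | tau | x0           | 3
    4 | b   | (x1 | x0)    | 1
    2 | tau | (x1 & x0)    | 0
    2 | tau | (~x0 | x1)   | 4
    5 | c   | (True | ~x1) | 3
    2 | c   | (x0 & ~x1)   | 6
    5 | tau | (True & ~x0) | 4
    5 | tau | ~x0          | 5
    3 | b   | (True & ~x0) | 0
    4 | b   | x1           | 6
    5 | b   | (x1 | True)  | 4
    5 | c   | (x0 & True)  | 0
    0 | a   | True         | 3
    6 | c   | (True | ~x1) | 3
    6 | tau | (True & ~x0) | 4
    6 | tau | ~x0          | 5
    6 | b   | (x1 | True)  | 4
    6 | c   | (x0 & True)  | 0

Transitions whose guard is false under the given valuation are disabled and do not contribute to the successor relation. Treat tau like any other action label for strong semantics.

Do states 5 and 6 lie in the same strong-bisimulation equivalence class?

Refine partition for ~:
  π0 = {{0,1,2,3,4,5,6}}
  π1 = {{0},{1,4},{2},{3},{5,6}}
5 equivalence class(es) (converged in 2)
class of 5: {5,6}; class of 6: {5,6}

Answer: BISIMILAR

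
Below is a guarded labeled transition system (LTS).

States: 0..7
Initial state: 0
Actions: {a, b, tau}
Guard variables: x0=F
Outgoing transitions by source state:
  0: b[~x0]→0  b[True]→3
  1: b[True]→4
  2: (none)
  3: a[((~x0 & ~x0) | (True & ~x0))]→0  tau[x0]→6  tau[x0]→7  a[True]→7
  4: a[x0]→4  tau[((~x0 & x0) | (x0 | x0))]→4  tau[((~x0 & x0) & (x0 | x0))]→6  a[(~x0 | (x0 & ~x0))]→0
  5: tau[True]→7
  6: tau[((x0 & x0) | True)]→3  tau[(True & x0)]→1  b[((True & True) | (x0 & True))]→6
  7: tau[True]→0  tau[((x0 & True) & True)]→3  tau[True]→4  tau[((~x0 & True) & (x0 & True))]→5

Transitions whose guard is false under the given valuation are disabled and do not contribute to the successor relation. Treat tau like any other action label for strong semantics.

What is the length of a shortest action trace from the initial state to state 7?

Answer: 2

Trace:
BFS to 7:
  Layer 0: {0}
  Layer 1: {3}
  Layer 2: {7}
7 enters at depth 2; path b·a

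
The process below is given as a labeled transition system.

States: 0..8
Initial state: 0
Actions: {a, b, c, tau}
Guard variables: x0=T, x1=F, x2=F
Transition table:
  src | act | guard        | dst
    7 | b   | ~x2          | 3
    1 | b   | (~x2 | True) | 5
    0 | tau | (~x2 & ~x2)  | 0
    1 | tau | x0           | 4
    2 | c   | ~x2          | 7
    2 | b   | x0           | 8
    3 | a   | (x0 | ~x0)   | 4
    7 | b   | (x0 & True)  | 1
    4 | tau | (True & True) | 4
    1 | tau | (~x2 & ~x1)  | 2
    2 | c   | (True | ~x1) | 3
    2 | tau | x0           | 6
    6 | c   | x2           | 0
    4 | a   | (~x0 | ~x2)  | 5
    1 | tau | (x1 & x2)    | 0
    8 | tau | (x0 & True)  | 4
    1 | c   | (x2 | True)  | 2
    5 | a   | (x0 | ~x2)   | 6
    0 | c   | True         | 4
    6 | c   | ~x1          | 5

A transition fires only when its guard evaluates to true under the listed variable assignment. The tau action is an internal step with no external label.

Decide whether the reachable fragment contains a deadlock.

R = {0,4,5,6}
  0: c→4  tau→0  [2 exit(s)]
  4: a→5  tau→4  [2 exit(s)]
  5: a→6  [1 exit(s)]
  6: c→5  [1 exit(s)]

Answer: DEADLOCK-FREE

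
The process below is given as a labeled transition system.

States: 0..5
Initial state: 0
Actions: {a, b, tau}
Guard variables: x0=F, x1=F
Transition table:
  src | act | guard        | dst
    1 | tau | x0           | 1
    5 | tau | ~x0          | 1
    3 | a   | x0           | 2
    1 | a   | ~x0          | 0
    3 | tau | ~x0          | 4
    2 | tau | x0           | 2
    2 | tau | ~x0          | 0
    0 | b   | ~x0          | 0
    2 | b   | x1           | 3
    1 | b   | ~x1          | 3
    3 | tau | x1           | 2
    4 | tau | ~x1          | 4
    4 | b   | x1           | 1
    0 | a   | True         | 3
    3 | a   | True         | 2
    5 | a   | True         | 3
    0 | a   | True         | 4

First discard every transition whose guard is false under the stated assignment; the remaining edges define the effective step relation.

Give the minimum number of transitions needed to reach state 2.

Answer: 2

Trace:
Layered search for 2:
  depth 0: {0}
  depth 1: {3,4}
  depth 2: {2}
2 enters at depth 2; path a·a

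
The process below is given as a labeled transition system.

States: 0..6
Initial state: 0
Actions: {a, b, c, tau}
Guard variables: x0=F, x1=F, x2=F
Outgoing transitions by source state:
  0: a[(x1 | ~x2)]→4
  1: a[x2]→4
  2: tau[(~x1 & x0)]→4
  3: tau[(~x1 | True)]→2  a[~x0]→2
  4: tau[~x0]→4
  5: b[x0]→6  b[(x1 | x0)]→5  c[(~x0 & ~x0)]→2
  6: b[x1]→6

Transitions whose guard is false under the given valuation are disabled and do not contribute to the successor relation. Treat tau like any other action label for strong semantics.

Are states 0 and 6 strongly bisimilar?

Refine partition for ~:
  P[0] = {{0,1,2,3,4,5,6}}
  P[1] = {{0},{1,2,6},{3},{4},{5}}
stable after 2 split(s): 5 block(s)
0∈{0}, 6∈{1,2,6}

Answer: NOT BISIMILAR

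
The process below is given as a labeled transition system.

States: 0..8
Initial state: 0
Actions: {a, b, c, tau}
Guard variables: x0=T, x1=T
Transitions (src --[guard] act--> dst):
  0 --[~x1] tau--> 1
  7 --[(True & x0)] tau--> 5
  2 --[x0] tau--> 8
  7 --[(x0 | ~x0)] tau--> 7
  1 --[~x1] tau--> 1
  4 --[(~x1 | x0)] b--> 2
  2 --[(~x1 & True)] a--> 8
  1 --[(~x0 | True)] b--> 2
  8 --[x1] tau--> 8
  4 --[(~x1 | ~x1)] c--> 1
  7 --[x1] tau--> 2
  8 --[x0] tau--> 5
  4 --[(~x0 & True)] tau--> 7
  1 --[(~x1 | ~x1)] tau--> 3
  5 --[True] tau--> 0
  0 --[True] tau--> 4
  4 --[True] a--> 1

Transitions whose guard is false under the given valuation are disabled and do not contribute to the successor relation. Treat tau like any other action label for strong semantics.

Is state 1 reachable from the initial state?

Answer: REACHABLE

Working:
After dropping false guards: 11 live edges.
L0 = {0}
L1 = {4}  cumulative {0,4}
L2 = {1,2}  cumulative {0,1,2,4}
L3 = {8}  cumulative {0,1,2,4,8}
L4 = {5}  cumulative {0,1,2,4,5,8}
Reachable = {0,1,2,4,5,8}
trace reaching 1: tau·a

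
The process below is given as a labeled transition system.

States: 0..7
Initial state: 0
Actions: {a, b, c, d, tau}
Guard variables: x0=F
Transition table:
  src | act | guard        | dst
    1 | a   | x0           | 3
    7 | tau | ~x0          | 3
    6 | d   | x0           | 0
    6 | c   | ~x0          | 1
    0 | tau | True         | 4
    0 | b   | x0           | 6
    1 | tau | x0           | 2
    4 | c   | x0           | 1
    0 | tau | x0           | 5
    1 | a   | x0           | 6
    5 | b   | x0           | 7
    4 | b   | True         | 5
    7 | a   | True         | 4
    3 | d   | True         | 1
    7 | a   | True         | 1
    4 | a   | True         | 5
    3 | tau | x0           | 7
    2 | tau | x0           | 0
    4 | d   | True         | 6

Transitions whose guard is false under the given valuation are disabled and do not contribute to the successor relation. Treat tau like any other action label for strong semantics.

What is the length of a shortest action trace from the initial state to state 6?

Answer: 2

Analysis:
Breadth-first toward 6:
  L0 = {0}
  L1 = {4}
  L2 = {5,6}
first hit 6 at d=2 via tau·d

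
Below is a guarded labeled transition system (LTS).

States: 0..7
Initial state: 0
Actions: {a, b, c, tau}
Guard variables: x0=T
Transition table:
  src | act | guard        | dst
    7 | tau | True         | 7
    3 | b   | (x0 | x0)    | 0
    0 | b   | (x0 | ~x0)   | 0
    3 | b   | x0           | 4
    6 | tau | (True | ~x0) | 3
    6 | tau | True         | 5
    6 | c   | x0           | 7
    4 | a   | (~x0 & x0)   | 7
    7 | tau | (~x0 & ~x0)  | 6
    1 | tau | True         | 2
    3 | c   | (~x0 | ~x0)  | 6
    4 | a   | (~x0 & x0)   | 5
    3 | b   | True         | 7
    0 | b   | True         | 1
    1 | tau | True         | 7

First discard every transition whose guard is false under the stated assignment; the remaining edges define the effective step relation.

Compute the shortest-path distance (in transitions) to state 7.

Answer: 2

Analysis:
BFS to 7:
  L0 = {0}
  L1 = {1}
  L2 = {2,7}
depth(7)=2, e.g. b·tau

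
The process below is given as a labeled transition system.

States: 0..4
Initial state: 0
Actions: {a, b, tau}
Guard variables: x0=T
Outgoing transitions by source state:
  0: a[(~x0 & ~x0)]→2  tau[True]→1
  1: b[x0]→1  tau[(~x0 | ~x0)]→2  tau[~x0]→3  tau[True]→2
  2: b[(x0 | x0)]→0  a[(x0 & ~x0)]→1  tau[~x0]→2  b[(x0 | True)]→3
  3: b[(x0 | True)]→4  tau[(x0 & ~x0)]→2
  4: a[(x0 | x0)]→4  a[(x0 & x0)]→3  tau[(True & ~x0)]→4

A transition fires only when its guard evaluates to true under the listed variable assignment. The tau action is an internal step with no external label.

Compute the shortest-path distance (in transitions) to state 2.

Answer: 2

Analysis:
Breadth-first toward 2:
  L0 = {0}
  L1 = {1}
  L2 = {2}
depth(2)=2, e.g. tau·tau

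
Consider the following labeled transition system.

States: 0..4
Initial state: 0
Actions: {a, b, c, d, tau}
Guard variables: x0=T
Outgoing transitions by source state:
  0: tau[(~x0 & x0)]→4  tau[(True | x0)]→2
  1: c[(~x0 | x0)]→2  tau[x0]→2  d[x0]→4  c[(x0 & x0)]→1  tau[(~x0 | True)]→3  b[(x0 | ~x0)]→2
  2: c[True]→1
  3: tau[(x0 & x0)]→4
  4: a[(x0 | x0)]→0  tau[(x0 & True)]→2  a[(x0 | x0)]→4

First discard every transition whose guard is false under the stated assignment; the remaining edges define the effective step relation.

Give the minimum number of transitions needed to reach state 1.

Breadth-first toward 1:
  Layer 0: {0}
  Layer 1: {2}
  Layer 2: {1}
depth(1)=2, e.g. tau·c

Answer: 2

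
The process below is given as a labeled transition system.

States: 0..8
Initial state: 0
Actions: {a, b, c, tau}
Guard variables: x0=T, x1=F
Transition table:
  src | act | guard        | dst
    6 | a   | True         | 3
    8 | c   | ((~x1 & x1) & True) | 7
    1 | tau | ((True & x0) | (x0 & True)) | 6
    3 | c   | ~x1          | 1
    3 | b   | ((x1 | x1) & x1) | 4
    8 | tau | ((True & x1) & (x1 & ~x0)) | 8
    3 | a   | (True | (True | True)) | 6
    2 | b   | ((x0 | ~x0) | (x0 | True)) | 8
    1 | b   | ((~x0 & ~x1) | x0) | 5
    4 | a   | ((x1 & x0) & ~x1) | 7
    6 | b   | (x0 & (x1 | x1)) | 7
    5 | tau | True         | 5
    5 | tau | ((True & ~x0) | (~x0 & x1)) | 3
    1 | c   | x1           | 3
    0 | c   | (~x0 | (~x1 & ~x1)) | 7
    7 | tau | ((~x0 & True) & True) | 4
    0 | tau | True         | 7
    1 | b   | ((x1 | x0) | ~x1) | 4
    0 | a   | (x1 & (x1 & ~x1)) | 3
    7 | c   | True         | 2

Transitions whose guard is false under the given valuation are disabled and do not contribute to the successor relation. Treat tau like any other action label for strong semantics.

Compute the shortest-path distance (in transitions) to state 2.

Layered search for 2:
  depth 0: {0}
  depth 1: {7}
  depth 2: {2}
first hit 2 at d=2 via c·c

Answer: 2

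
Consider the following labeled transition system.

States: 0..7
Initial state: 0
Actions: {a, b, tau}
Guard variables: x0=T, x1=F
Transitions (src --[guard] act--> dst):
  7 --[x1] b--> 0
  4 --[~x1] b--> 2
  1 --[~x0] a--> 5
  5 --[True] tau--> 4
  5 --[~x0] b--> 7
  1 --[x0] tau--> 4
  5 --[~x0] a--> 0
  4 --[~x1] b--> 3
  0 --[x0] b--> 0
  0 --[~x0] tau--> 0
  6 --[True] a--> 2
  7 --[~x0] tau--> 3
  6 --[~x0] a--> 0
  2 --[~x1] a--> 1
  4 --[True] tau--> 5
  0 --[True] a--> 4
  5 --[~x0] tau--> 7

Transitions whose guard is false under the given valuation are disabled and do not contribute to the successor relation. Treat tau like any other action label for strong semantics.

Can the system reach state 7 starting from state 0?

Answer: UNREACHABLE

Trace:
Guard filter leaves 9 enabled edge(s).
Layer 0: {0}
Layer 1: {4}  total {0,4}
Layer 2: {2,3,5}  total {0,2,3,4,5}
Layer 3: {1}  total {0,1,2,3,4,5}
Reachable = {0,1,2,3,4,5}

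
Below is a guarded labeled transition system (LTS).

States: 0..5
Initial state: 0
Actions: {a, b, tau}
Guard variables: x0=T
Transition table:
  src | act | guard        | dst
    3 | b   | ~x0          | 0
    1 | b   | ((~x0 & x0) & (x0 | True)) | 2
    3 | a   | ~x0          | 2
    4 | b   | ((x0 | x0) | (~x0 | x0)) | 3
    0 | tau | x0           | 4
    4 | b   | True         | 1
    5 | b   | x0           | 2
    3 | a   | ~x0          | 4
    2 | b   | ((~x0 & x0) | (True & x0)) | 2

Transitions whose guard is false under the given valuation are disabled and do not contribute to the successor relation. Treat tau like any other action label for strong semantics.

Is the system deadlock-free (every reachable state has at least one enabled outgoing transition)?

Reach set: {0,1,3,4}
  0: tau→4  [deg 1]
  1: ∅  [deadlock]
  3: ∅  [deadlock]
  4: b→1  b→3  [deg 2]
trace reaching 1: tau·b

Answer: DEADLOCK at state 1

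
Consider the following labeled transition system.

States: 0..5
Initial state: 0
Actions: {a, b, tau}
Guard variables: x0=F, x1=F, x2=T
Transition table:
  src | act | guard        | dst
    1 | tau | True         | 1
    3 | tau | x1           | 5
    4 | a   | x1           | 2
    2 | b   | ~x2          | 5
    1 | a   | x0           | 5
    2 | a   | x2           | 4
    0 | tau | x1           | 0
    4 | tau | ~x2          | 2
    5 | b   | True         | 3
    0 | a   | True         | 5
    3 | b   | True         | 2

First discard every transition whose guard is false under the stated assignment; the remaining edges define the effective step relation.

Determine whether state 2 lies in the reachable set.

Answer: REACHABLE

Working:
Guard filter leaves 5 enabled edge(s).
depth 0: {0}
depth 1: {5}  cumulative {0,5}
depth 2: {3}  cumulative {0,3,5}
depth 3: {2}  cumulative {0,2,3,5}
depth 4: {4}  cumulative {0,2,3,4,5}
Reach set: {0,2,3,4,5}
witness 2: a·b·b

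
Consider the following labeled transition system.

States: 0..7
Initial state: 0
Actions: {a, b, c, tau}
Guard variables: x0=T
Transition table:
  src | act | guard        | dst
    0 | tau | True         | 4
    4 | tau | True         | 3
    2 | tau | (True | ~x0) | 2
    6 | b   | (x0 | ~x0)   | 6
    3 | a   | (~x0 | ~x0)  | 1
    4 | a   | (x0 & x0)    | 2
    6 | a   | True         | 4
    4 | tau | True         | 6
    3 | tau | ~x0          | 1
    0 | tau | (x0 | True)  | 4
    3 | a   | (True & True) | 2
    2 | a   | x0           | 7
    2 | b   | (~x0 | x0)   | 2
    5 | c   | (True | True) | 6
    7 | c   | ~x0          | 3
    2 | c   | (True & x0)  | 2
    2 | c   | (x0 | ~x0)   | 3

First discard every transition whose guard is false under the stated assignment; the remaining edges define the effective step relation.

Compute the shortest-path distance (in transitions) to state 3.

Answer: 2

Trace:
BFS to 3:
  depth 0: {0}
  depth 1: {4}
  depth 2: {2,3,6}
3 enters at depth 2; path tau·tau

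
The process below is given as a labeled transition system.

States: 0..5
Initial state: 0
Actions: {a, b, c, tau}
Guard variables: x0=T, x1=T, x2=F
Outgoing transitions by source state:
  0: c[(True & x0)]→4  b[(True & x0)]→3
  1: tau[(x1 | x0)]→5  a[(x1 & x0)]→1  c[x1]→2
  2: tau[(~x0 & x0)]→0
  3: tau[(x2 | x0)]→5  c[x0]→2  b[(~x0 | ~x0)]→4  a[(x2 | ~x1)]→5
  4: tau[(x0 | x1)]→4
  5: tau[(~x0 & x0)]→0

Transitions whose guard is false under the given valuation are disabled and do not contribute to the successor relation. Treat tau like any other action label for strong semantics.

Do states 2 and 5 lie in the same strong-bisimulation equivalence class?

Compute ~ classes (split until stable):
  P[0] = {{0,1,2,3,4,5}}
  P[1] = {{0},{1},{2,5},{3},{4}}
Fixed point at round 2; 5 class(es).
2∈{2,5}, 5∈{2,5}

Answer: BISIMILAR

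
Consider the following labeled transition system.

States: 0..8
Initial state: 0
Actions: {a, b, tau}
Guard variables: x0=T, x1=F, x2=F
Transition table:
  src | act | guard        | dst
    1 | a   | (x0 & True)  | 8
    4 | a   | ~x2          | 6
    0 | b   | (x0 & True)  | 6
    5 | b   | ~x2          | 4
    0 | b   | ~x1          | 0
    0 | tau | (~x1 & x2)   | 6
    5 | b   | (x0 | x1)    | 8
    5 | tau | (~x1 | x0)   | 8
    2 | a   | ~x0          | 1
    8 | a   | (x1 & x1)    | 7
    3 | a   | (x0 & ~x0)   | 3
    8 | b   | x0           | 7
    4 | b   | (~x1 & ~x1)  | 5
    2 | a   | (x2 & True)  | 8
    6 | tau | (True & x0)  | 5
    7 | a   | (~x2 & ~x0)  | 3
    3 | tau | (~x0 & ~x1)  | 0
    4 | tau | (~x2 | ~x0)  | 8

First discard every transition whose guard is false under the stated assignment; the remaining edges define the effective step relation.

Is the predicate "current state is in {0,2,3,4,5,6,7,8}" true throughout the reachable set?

Answer: INVARIANT HOLDS

Analysis:
Safe = {0,2,3,4,5,6,7,8}
R = {0,4,5,6,7,8}
  0: ok
  4: ok
  5: ok
  6: ok
  7: ok
  8: ok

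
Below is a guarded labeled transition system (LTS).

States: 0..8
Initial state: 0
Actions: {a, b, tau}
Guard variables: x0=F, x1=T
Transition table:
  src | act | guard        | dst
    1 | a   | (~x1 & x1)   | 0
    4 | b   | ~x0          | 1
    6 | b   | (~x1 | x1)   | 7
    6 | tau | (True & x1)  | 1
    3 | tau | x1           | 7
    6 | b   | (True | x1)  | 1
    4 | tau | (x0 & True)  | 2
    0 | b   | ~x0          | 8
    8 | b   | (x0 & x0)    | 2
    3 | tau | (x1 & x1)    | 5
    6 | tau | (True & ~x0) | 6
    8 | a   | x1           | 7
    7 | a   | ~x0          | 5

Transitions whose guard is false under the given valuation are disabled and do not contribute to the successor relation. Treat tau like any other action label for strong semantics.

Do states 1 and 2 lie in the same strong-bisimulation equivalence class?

Bisimulation quotient by refinement:
  P[0] = {{0,1,2,3,4,5,6,7,8}}
  P[1] = {{0,4},{1,2,5},{3},{6},{7,8}}
  P[2] = {{0},{1,2,5},{3},{4},{6},{7},{8}}
Fixed point at round 3; 7 class(es).
class of 1: {1,2,5}; class of 2: {1,2,5}

Answer: BISIMILAR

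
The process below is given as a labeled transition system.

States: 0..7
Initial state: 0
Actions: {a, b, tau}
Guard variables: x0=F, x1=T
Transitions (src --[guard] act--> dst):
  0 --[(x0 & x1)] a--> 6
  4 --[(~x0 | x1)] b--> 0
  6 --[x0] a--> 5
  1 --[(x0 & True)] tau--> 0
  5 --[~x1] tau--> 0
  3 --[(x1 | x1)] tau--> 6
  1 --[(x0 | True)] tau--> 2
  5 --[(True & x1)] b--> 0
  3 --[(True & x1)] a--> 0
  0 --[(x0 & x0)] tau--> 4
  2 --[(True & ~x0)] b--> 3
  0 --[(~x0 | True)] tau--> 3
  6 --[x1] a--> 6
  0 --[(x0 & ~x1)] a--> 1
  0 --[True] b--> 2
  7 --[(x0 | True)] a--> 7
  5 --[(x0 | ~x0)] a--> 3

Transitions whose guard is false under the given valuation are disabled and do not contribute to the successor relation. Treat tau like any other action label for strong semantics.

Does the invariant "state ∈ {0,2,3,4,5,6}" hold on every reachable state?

Allowed set {0,2,3,4,5,6}
R = {0,2,3,6}
  0: safe
  2: safe
  3: safe
  6: safe

Answer: INVARIANT HOLDS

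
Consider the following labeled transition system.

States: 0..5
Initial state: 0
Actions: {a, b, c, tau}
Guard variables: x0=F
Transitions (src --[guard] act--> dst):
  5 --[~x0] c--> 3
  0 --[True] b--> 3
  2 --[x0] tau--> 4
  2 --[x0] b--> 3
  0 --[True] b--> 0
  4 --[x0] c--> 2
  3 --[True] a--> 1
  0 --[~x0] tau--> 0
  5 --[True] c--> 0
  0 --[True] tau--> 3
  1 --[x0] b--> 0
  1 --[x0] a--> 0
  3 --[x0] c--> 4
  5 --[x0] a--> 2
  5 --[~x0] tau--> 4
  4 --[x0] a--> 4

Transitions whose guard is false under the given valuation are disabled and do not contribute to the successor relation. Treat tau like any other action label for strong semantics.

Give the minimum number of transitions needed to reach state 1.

Answer: 2

Analysis:
Breadth-first toward 1:
  depth 0: {0}
  depth 1: {3}
  depth 2: {1}
first hit 1 at d=2 via b·a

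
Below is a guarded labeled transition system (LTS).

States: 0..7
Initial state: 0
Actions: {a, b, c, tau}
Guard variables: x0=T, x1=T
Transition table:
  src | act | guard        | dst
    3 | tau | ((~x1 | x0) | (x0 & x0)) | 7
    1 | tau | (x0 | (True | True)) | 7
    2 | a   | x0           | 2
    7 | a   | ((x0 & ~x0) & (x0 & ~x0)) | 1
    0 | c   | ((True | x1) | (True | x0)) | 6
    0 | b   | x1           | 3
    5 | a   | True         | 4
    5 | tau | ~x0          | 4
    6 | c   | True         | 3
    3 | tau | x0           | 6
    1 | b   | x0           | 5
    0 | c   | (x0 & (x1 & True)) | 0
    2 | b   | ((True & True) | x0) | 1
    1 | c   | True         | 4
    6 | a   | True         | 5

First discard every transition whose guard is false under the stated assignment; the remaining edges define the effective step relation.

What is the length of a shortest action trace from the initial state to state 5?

BFS to 5:
  depth 0: {0}
  depth 1: {3,6}
  depth 2: {5,7}
5 enters at depth 2; path c·a

Answer: 2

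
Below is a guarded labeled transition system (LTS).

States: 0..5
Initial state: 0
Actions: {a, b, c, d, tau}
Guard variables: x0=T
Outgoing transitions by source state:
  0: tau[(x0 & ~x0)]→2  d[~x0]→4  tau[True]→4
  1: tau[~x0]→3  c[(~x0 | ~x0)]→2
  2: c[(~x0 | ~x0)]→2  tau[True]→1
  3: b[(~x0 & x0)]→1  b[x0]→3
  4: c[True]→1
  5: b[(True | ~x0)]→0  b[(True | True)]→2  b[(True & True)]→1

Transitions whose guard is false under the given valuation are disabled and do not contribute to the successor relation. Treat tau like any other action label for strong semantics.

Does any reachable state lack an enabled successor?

Answer: DEADLOCK at state 1

Analysis:
R = {0,1,4}
  0: tau→4  [deg 1]
  1: ∅  [STUCK]
  4: c→1  [deg 1]
trace reaching 1: tau·c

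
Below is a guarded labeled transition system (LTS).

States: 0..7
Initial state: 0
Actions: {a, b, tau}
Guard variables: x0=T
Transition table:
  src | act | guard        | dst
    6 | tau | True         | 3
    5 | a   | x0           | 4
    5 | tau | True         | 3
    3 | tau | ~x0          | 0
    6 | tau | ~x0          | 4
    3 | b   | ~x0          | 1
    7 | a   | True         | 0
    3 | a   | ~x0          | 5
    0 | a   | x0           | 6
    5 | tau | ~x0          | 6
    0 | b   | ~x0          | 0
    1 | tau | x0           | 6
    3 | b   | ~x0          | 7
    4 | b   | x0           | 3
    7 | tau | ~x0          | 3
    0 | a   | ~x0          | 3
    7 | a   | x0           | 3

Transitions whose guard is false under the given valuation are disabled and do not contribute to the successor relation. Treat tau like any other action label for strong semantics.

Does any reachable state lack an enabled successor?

Reach set: {0,3,6}
  0: a→6  [1 out]
  3: ∅  [no exit]
  6: tau→3  [1 out]
trace reaching 3: a·tau

Answer: DEADLOCK at state 3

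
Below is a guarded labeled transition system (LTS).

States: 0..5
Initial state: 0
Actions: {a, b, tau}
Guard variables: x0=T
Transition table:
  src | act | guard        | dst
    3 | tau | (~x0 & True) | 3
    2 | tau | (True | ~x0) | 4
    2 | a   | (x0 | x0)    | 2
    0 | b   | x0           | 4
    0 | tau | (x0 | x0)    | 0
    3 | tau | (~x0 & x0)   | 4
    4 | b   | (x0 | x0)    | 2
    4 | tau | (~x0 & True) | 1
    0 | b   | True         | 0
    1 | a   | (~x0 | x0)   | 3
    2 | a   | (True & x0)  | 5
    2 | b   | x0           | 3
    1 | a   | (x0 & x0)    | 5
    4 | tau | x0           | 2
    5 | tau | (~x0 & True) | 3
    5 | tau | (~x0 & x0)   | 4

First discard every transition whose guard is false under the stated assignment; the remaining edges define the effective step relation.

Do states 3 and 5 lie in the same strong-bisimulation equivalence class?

Compute ~ classes (split until stable):
  P[0] = {{0,1,2,3,4,5}}
  P[1] = {{0,4},{1},{2},{3,5}}
  P[2] = {{0},{1},{2},{3,5},{4}}
5 equivalence class(es) (converged in 3)
3∈{3,5}, 5∈{3,5}

Answer: BISIMILAR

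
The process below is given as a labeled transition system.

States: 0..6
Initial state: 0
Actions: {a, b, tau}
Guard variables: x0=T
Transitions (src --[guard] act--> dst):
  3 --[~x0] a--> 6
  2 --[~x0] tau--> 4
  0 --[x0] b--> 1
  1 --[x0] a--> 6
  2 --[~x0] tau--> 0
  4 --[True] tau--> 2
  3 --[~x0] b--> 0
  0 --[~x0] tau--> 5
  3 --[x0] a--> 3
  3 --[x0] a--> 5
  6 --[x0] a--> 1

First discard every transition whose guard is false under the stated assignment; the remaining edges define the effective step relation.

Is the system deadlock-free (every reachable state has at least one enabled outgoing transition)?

R = {0,1,6}
  0: b→1  [1 exit(s)]
  1: a→6  [1 exit(s)]
  6: a→1  [1 exit(s)]

Answer: DEADLOCK-FREE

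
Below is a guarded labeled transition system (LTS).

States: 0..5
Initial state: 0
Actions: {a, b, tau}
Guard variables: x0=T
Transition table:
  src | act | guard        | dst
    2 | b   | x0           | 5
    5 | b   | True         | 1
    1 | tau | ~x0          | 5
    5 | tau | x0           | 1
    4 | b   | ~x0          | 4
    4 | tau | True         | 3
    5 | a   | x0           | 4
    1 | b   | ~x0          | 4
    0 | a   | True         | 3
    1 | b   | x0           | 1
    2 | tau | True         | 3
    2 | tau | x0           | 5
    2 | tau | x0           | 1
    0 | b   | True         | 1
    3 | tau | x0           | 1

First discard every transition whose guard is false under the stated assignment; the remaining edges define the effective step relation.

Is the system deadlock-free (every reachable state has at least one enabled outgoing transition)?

R = {0,1,3}
  0: a→3  b→1  [2 out]
  1: b→1  [1 out]
  3: tau→1  [1 out]

Answer: DEADLOCK-FREE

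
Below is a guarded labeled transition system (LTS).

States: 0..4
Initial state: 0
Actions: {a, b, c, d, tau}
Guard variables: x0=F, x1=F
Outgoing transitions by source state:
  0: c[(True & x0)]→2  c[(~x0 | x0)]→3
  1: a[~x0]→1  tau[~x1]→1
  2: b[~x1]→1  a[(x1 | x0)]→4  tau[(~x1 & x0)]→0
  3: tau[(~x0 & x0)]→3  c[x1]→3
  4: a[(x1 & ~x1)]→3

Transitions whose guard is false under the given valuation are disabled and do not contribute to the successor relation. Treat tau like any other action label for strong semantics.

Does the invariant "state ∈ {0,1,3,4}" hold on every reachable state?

Inv-set: {0,1,3,4}
Reach set: {0,3}
  0: ok
  3: ok

Answer: INVARIANT HOLDS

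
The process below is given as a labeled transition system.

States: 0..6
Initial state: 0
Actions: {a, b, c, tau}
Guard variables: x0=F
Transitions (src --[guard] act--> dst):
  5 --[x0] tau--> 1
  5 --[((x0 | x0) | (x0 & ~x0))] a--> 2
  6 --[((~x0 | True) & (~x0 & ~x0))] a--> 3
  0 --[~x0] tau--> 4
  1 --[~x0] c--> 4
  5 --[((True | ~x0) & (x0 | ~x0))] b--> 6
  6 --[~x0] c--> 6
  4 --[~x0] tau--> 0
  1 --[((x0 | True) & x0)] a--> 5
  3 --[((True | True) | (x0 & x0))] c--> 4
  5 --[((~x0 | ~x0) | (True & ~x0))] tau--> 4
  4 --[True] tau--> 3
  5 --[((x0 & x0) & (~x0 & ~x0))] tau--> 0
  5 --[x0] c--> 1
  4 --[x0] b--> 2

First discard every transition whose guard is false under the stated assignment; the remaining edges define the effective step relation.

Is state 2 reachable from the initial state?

9 transition(s) survive guard evaluation.
L0 = {0}
L1 = {4}  total {0,4}
L2 = {3}  total {0,3,4}
Reachable = {0,3,4}

Answer: UNREACHABLE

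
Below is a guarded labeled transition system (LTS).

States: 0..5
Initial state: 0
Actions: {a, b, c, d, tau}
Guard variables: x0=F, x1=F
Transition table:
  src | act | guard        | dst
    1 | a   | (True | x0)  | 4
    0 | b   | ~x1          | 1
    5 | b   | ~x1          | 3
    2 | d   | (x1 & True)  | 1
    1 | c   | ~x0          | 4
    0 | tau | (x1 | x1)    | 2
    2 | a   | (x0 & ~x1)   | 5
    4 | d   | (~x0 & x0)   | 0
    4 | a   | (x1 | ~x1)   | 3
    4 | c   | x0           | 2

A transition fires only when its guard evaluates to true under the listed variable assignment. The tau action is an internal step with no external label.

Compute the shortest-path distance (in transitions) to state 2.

Answer: UNREACHABLE

Trace:
Layered search for 2:
  L0 = {0}
  L1 = {1}
  L2 = {4}
  L3 = {3}
2 never appears.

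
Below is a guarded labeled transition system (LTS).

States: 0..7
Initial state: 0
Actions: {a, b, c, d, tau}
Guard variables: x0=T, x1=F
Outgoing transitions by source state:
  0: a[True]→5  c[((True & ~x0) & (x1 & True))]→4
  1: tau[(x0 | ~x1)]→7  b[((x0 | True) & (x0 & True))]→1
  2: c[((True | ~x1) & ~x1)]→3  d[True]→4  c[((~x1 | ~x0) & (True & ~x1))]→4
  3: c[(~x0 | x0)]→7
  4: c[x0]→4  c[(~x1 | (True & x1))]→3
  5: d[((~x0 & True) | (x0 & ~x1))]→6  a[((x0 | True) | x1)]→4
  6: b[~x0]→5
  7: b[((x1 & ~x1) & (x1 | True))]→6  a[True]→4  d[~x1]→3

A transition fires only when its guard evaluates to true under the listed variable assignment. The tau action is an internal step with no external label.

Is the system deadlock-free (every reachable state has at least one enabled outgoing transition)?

Reachable = {0,3,4,5,6,7}
  0: a→5  [1 exit(s)]
  3: c→7  [1 exit(s)]
  4: c→3  c→4  [2 exit(s)]
  5: a→4  d→6  [2 exit(s)]
  6: ∅  [STUCK]
  7: a→4  d→3  [2 exit(s)]
witness 6: a·d

Answer: DEADLOCK at state 6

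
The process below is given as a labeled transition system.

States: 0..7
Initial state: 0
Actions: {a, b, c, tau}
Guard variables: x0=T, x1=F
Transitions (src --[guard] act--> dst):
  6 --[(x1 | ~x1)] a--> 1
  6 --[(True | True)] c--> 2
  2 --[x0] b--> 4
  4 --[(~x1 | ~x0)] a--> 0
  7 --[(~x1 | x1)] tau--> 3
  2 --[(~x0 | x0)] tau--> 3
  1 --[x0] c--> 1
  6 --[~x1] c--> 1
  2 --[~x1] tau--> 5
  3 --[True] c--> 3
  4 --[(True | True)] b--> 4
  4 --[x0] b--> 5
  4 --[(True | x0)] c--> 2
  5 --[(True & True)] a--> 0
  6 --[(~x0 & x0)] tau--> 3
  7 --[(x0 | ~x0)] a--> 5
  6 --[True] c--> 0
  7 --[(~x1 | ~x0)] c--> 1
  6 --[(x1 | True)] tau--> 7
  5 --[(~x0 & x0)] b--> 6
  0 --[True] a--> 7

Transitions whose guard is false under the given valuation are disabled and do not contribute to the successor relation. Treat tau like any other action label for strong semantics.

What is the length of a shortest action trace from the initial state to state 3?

BFS to 3:
  L0 = {0}
  L1 = {7}
  L2 = {1,3,5}
depth(3)=2, e.g. a·tau

Answer: 2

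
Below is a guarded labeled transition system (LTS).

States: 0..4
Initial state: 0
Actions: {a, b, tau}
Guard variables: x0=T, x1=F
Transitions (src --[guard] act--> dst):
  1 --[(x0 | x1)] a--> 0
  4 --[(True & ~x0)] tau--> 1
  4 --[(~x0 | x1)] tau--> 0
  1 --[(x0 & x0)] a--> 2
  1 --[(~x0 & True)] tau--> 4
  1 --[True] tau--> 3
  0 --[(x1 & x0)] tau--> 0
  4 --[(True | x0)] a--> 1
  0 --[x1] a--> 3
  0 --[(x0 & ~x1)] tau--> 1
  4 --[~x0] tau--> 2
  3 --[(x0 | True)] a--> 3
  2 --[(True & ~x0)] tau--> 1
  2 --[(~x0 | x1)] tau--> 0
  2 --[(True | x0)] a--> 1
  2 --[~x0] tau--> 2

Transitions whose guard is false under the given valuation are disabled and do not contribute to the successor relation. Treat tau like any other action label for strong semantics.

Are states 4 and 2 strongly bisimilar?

Answer: BISIMILAR

Working:
Bisimulation quotient by refinement:
  P[0] = {{0,1,2,3,4}}
  P[1] = {{0},{1},{2,3,4}}
  P[2] = {{0},{1},{2,4},{3}}
4 equivalence class(es) (converged in 3)
4∈{2,4}, 2∈{2,4}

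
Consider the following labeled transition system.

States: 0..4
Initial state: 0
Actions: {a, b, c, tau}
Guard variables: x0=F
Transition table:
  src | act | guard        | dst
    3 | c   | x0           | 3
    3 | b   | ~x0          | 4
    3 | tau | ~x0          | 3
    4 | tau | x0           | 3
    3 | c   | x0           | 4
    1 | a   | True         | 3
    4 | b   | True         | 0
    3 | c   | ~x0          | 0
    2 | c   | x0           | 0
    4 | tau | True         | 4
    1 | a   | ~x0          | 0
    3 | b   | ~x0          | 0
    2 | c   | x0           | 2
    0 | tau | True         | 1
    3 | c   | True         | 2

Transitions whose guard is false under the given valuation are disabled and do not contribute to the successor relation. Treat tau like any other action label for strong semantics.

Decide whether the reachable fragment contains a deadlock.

Answer: DEADLOCK at state 2

Analysis:
Reachable = {0,1,2,3,4}
  0: tau→1  [deg 1]
  1: a→0  a→3  [deg 2]
  2: ∅  [no exit]
  3: b→0  b→4  c→0  c→2  tau→3  [deg 5]
  4: b→0  tau→4  [deg 2]
trace reaching 2: tau·a·c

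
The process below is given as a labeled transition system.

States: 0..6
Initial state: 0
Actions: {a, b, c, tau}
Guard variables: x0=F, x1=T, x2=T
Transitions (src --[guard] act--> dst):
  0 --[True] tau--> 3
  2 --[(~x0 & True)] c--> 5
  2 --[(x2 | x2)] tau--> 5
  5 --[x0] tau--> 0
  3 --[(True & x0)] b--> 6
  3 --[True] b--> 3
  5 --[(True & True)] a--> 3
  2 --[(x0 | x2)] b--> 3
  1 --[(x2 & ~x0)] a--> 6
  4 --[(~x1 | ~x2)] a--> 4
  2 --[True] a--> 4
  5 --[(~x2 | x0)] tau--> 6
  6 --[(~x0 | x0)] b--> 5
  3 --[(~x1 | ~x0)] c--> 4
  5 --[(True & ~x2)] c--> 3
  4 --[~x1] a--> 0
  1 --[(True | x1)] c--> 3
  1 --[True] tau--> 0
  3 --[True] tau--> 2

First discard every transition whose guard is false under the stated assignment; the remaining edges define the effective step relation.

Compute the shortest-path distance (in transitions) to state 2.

Answer: 2

Analysis:
Breadth-first toward 2:
  Layer 0: {0}
  Layer 1: {3}
  Layer 2: {2,4}
depth(2)=2, e.g. tau·tau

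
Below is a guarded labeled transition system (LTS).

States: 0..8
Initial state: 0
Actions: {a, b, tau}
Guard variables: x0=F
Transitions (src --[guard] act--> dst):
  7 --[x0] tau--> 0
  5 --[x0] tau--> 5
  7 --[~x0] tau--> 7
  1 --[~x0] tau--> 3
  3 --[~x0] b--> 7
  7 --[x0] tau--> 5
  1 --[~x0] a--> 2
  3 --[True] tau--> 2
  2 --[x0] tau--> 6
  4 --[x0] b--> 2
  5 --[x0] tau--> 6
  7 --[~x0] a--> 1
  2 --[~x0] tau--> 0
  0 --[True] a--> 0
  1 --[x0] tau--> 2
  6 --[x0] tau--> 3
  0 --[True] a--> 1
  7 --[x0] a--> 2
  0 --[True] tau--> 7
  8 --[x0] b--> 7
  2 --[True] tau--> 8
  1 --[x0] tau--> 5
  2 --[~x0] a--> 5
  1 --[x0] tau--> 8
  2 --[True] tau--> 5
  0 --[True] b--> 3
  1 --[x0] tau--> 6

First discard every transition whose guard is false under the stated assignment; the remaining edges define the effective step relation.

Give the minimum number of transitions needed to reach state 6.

Breadth-first toward 6:
  depth 0: {0}
  depth 1: {1,3,7}
  depth 2: {2}
  depth 3: {5,8}
6 never appears.

Answer: UNREACHABLE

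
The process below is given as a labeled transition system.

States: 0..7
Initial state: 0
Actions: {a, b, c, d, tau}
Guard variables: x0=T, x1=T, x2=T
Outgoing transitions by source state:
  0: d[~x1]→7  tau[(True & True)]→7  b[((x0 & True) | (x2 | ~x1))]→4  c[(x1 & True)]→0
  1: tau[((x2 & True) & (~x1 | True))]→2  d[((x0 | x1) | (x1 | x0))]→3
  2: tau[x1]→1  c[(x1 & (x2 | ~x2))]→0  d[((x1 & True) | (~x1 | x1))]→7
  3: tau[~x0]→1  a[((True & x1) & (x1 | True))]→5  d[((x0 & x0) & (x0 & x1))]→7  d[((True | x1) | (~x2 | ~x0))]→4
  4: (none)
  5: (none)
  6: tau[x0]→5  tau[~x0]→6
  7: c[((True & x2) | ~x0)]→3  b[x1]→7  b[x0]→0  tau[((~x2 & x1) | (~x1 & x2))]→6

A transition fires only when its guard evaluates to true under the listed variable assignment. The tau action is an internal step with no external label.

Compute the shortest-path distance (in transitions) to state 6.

Answer: UNREACHABLE

Working:
BFS to 6:
  L0 = {0}
  L1 = {4,7}
  L2 = {3}
  L3 = {5}
6 never appears.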